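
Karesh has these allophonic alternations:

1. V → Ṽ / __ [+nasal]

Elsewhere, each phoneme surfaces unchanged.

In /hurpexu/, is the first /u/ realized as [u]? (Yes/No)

Yes

/u/ (between /h/ and /r/): rule 1 targets it, but not before a nasal consonant → unchanged [u].
The actual realization is [u], which matches [u].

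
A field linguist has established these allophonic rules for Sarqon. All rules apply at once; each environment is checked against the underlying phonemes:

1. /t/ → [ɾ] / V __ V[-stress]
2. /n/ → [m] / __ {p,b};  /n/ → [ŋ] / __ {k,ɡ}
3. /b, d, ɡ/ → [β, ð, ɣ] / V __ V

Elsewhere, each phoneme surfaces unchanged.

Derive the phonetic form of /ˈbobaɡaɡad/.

/b/ (word-initial) is in the target of rule 3 but the environment (between two vowels) is not met → [b].
/o/ — not in any rule's target class → [o].
/b/ meets the environment for rule 3 (between two vowels) → [β].
/a/ stays [a].
/ɡ/ (between /a/ and /a/) occurs between two vowels → [ɣ] by rule 3.
/a/ (between /ɡ/ and /ɡ/): no rule targets it → [a].
/ɡ/ meets the environment for rule 3 (between two vowels) → [ɣ].
/a/ stays [a].
/d/ (word-final) fails the environment for rule 3, so it stays [d].

[ˈboβaɣaɣad]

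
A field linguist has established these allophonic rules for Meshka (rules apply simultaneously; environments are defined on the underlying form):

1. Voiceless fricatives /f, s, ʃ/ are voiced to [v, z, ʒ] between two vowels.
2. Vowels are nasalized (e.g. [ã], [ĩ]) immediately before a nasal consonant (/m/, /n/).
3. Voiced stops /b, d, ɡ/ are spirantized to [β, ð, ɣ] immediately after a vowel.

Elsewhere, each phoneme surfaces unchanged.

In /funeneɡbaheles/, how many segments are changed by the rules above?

3

Segments that undergo a rule: /u/ → [ũ] (rule 2); /e/ → [ẽ] (rule 2); /ɡ/ → [ɣ] (rule 3).
All other segments surface unchanged.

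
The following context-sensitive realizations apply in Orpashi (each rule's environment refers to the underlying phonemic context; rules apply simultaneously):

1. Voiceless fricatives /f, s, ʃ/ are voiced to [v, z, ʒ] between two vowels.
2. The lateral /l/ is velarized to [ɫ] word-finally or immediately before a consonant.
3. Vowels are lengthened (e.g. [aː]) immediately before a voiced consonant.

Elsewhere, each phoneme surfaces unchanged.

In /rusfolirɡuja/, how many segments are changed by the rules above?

3

Segments that undergo a rule: /o/ → [oː] (rule 3); /i/ → [iː] (rule 3); /u/ → [uː] (rule 3).
All other segments surface unchanged.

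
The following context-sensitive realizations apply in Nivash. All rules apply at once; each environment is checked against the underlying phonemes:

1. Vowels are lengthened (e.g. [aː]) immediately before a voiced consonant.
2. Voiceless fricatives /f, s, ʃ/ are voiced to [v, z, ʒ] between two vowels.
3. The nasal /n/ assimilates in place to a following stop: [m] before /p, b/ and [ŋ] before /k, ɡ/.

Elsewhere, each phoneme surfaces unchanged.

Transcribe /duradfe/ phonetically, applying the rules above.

/d/ (word-initial) is unaffected → [d].
/u/ — between /d/ and /r/, before a voiced consonant — surfaces as [uː] (rule 1).
/r/ (between /u/ and /a/): no rule targets it → [r].
/a/ (between /r/ and /d/): before a voiced consonant, so rule 1 applies → [aː].
/d/ stays [d].
/f/ (between /d/ and /e/) fails the environment for rule 2, so it stays [f].
/e/ — word-final; rule 1 does not apply here → [e].

[duːraːdfe]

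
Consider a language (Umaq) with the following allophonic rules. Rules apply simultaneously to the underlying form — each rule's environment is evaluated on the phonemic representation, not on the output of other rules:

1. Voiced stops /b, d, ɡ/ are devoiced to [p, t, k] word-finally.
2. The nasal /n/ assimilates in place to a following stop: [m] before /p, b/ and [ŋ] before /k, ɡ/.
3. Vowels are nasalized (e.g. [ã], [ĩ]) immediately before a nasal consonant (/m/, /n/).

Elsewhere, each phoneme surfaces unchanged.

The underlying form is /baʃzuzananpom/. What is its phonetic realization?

[baʃzuzãnãmpõm]

/b/ (word-initial): rule 1 targets it, but not word-finally → unchanged [b].
/a/ (between /b/ and /ʃ/) fails the environment for rule 3, so it stays [a].
/ʃ/ stays [ʃ].
/z/ (between /ʃ/ and /u/): no rule targets it → [z].
/u/ (between /z/ and /z/): rule 3 targets it, but not before a nasal consonant → unchanged [u].
/z/ (between /u/ and /a/): no rule targets it → [z].
/a/ — between /z/ and /n/, before a nasal consonant — surfaces as [ã] (rule 3).
/n/ — between /a/ and /a/; rule 2 does not apply here → [n].
/a/ meets the environment for rule 3 (before a nasal consonant) → [ã].
/n/ (between /a/ and /p/): before a labial or velar stop, so rule 2 applies → [m].
/p/ — not in any rule's target class → [p].
/o/ (between /p/ and /m/) occurs before a nasal consonant → [õ] by rule 3.
/m/ (word-final) is unaffected → [m].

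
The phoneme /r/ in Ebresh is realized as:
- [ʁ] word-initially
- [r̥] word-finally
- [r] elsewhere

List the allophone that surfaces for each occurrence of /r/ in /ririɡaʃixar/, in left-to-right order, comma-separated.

[ʁ], [r], [r̥]

Occurrence 1 (position 1): word-initially → [ʁ].
Occurrence 2 (position 3): no conditioning environment matches → elsewhere allophone [r].
Occurrence 3 (position 11): word-finally → [r̥].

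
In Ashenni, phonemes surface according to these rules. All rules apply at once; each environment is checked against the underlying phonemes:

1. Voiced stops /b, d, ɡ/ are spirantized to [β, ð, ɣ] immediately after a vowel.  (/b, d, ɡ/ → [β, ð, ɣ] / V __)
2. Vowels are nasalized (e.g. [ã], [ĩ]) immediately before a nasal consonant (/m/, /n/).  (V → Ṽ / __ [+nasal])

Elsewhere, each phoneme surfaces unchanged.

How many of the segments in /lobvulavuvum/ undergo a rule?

2

Segments that undergo a rule: /b/ → [β] (rule 1); /u/ → [ũ] (rule 2).
All other segments surface unchanged.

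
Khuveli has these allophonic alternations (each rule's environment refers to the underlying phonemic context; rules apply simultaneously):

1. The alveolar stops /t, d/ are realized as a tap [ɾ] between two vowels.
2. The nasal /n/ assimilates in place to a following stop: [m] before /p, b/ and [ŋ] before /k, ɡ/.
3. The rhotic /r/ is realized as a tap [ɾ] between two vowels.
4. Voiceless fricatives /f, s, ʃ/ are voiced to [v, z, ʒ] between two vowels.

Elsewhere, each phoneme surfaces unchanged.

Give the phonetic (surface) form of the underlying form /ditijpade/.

/d/ — word-initial; rule 1 does not apply here → [d].
/i/ — not in any rule's target class → [i].
/t/ — between /i/ and /i/, between two vowels — surfaces as [ɾ] (rule 1).
/i/ stays [i].
/j/ stays [j].
/p/ stays [p].
/a/ (between /p/ and /d/) is unaffected → [a].
Rule 1 applies to /d/ (between /a/ and /e/: between two vowels) → [ɾ].
/e/ — not in any rule's target class → [e].

[diɾijpaɾe]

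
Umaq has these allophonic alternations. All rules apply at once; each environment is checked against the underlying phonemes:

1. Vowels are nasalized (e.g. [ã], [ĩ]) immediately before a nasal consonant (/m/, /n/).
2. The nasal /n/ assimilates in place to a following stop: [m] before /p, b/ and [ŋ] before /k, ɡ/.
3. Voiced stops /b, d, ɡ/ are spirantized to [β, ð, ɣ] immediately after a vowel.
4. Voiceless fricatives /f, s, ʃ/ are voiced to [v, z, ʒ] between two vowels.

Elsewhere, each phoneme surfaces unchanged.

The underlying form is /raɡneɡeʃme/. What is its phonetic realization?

[raɣneɣeʃme]

/r/ (word-initial): no rule targets it → [r].
/a/ (between /r/ and /ɡ/) fails the environment for rule 1, so it stays [a].
/ɡ/ meets the environment for rule 3 (immediately after a vowel) → [ɣ].
/n/ (between /ɡ/ and /e/): rule 2 targets it, but not before a labial or velar stop → unchanged [n].
/e/ (between /n/ and /ɡ/) fails the environment for rule 1, so it stays [e].
Rule 3 applies to /ɡ/ (between /e/ and /e/: immediately after a vowel) → [ɣ].
/e/ (between /ɡ/ and /ʃ/) is in the target of rule 1 but the environment (before a nasal consonant) is not met → [e].
/ʃ/ (between /e/ and /m/) fails the environment for rule 4, so it stays [ʃ].
/m/ (between /ʃ/ and /e/): no rule targets it → [m].
/e/ — word-final; rule 1 does not apply here → [e].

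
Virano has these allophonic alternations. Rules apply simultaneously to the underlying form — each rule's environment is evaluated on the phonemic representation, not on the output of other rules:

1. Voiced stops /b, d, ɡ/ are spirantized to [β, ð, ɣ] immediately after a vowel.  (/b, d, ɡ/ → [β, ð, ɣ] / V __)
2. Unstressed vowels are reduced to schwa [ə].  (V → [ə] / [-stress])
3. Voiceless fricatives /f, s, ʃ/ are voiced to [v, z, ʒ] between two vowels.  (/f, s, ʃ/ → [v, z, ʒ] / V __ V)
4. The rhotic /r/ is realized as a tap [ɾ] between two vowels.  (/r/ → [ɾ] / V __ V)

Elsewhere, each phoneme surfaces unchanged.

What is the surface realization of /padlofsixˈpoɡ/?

/p/ (word-initial) is unaffected → [p].
/a/ (between /p/ and /d/) occurs in an unstressed syllable → [ə] by rule 2.
/d/ — between /a/ and /l/, immediately after a vowel — surfaces as [ð] (rule 1).
/l/ (between /d/ and /o/): no rule targets it → [l].
Rule 2 applies to /o/ (between /l/ and /f/: in an unstressed syllable) → [ə].
/f/ (between /o/ and /s/) fails the environment for rule 3, so it stays [f].
/s/ (between /f/ and /i/) is in the target of rule 3 but the environment (between two vowels) is not met → [s].
/i/ meets the environment for rule 2 (in an unstressed syllable) → [ə].
/x/ (between /i/ and /p/) is unaffected → [x].
/p/ (between /x/ and /o/): no rule targets it → [p].
/o/ (between /p/ and /ɡ/) fails the environment for rule 2, so it stays [o].
/ɡ/ — word-final, immediately after a vowel — surfaces as [ɣ] (rule 1).

[pəðləfsəxˈpoɣ]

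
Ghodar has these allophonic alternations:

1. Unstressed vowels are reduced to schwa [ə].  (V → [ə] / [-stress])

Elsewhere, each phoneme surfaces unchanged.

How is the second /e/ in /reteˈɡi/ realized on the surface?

Rule 1 applies to /e/ (between /t/ and /ɡ/: in an unstressed syllable) → [ə].

[ə]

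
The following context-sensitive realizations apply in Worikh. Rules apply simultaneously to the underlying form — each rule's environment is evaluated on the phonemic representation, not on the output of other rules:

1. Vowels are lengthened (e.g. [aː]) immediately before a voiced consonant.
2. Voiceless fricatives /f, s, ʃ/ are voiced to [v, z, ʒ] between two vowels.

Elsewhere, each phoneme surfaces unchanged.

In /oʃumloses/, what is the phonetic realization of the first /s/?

/s/ (between /o/ and /e/) occurs between two vowels → [z] by rule 2.

[z]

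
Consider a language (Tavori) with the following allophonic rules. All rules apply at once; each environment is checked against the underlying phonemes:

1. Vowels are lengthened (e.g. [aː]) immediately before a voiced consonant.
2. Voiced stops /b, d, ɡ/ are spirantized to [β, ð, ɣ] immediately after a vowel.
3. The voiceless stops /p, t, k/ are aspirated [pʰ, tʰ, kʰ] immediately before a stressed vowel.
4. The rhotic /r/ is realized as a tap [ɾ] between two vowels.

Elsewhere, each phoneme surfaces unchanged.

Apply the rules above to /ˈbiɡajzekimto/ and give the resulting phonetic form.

[ˈbiːɣaːjzekiːmto]

/b/ (word-initial): rule 2 targets it, but not immediately after a vowel → unchanged [b].
/i/ — between /b/ and /ɡ/, before a voiced consonant — surfaces as [iː] (rule 1).
/ɡ/ meets the environment for rule 2 (immediately after a vowel) → [ɣ].
/a/ (between /ɡ/ and /j/) occurs before a voiced consonant → [aː] by rule 1.
/j/ (between /a/ and /z/): no rule targets it → [j].
/z/ (between /j/ and /e/): no rule targets it → [z].
/e/ — between /z/ and /k/; rule 1 does not apply here → [e].
/k/ (between /e/ and /i/) fails the environment for rule 3, so it stays [k].
/i/ (between /k/ and /m/): before a voiced consonant, so rule 1 applies → [iː].
/m/ (between /i/ and /t/): no rule targets it → [m].
/t/ (between /m/ and /o/) fails the environment for rule 3, so it stays [t].
/o/ (word-final): rule 1 targets it, but not before a voiced consonant → unchanged [o].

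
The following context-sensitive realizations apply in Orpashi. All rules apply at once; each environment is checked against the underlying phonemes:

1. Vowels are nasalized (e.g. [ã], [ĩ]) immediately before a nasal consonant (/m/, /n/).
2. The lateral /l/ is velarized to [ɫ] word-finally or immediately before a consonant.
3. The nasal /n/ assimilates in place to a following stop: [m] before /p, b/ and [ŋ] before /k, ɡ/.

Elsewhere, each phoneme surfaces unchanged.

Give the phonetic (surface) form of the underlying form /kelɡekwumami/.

/e/ (between /k/ and /l/): rule 1 targets it, but not before a nasal consonant → unchanged [e].
/l/ meets the environment for rule 2 (word-finally or immediately before a consonant) → [ɫ].
/e/ (between /ɡ/ and /k/): rule 1 targets it, but not before a nasal consonant → unchanged [e].
/u/ — between /w/ and /m/, before a nasal consonant — surfaces as [ũ] (rule 1).
/a/ (between /m/ and /m/) occurs before a nasal consonant → [ã] by rule 1.
/i/ (word-final): rule 1 targets it, but not before a nasal consonant → unchanged [i].

[keɫɡekwũmãmi]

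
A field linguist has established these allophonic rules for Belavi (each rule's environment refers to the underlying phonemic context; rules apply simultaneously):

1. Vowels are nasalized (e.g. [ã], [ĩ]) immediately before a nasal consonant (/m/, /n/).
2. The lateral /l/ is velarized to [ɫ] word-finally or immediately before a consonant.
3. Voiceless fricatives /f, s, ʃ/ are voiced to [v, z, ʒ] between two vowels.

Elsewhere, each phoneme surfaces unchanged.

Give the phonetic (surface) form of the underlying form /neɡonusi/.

[neɡõnuzi]

/n/ stays [n].
/e/ — between /n/ and /ɡ/; rule 1 does not apply here → [e].
/ɡ/ (between /e/ and /o/): no rule targets it → [ɡ].
/o/ (between /ɡ/ and /n/): before a nasal consonant, so rule 1 applies → [õ].
/n/ (between /o/ and /u/): no rule targets it → [n].
/u/ — between /n/ and /s/; rule 1 does not apply here → [u].
/s/ (between /u/ and /i/): between two vowels, so rule 3 applies → [z].
/i/ (word-final): rule 1 targets it, but not before a nasal consonant → unchanged [i].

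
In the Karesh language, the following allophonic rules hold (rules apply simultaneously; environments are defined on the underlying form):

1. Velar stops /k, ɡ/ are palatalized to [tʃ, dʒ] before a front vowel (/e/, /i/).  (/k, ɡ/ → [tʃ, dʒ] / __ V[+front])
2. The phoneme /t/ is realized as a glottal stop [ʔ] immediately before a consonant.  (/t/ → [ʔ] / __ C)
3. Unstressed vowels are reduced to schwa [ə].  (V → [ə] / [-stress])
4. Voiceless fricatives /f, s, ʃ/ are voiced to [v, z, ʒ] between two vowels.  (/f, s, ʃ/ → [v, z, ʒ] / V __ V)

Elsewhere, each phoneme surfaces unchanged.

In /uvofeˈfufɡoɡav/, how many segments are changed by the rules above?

7

Segments that undergo a rule: /u/ → [ə] (rule 3); /o/ → [ə] (rule 3); /f/ → [v] (rule 4); /e/ → [ə] (rule 3); /f/ → [v] (rule 4); /o/ → [ə] (rule 3); /a/ → [ə] (rule 3).
All other segments surface unchanged.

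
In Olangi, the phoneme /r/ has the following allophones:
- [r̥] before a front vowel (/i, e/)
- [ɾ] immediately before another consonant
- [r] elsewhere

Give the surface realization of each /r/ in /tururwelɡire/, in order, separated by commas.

Occurrence 1 (position 3): no conditioning environment matches → elsewhere allophone [r].
Occurrence 2 (position 5): immediately before another consonant → [ɾ].
Occurrence 3 (position 11): before a front vowel (/i, e/) → [r̥].

[r], [ɾ], [r̥]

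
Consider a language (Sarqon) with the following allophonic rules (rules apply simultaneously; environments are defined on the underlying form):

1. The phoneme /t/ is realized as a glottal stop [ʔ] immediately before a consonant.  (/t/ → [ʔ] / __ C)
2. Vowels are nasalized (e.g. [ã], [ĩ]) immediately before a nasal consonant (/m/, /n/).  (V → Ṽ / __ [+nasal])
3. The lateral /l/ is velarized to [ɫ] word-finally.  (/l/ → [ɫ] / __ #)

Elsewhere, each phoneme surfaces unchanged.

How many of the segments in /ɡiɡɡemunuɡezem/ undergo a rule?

3

Segments that undergo a rule: /e/ → [ẽ] (rule 2); /u/ → [ũ] (rule 2); /e/ → [ẽ] (rule 2).
All other segments surface unchanged.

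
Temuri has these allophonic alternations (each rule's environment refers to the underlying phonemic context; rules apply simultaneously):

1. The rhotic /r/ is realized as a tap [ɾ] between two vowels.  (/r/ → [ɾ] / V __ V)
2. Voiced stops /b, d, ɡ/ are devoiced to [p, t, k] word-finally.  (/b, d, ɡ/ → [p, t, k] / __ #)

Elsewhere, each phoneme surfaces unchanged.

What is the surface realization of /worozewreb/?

[woɾozewrep]

/w/ — not in any rule's target class → [w].
/o/ — not in any rule's target class → [o].
Rule 1 applies to /r/ (between /o/ and /o/: between two vowels) → [ɾ].
/o/ (between /r/ and /z/): no rule targets it → [o].
/z/ (between /o/ and /e/): no rule targets it → [z].
/e/ stays [e].
/w/ (between /e/ and /r/): no rule targets it → [w].
/r/ (between /w/ and /e/) fails the environment for rule 1, so it stays [r].
/e/ — not in any rule's target class → [e].
/b/ — word-final, word-finally — surfaces as [p] (rule 2).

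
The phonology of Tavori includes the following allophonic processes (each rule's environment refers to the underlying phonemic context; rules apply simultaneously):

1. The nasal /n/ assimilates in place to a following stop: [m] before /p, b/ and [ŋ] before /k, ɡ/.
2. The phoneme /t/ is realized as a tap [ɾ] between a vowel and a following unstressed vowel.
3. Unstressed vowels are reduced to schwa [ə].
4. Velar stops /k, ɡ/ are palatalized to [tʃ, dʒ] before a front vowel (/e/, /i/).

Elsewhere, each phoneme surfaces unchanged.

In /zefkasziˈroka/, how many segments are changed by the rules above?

4

Segments that undergo a rule: /e/ → [ə] (rule 3); /a/ → [ə] (rule 3); /i/ → [ə] (rule 3); /a/ → [ə] (rule 3).
All other segments surface unchanged.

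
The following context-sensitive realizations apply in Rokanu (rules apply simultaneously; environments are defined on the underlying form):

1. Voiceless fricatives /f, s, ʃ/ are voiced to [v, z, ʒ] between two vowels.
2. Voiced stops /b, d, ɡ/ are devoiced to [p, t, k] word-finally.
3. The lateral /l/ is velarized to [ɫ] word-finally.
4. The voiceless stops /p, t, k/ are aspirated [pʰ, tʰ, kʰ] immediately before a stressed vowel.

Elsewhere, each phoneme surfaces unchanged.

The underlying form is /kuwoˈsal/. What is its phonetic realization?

/k/ (word-initial) is in the target of rule 4 but the environment (immediately before a stressed vowel) is not met → [k].
/u/ stays [u].
/w/ — not in any rule's target class → [w].
/o/ (between /w/ and /s/): no rule targets it → [o].
/s/ meets the environment for rule 1 (between two vowels) → [z].
/a/ — not in any rule's target class → [a].
/l/ — word-final, word-finally — surfaces as [ɫ] (rule 3).

[kuwoˈzaɫ]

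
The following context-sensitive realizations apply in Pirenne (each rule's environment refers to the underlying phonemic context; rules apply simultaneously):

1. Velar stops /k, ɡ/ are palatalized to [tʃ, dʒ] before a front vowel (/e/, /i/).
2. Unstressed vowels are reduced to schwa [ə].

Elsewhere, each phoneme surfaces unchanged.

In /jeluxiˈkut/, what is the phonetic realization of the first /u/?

/u/ (between /l/ and /x/) occurs in an unstressed syllable → [ə] by rule 2.

[ə]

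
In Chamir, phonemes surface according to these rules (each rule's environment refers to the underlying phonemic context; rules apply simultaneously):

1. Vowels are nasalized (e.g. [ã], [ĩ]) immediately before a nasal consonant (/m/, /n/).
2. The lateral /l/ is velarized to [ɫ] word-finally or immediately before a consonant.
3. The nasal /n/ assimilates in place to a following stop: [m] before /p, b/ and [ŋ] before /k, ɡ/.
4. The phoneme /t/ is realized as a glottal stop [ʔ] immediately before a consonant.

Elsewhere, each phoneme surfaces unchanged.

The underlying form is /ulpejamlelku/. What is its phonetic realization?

[uɫpejãmleɫku]

/u/ — word-initial; rule 1 does not apply here → [u].
/l/ meets the environment for rule 2 (word-finally or immediately before a consonant) → [ɫ].
/p/ — not in any rule's target class → [p].
/e/ (between /p/ and /j/) is in the target of rule 1 but the environment (before a nasal consonant) is not met → [e].
/j/ (between /e/ and /a/): no rule targets it → [j].
/a/ — between /j/ and /m/, before a nasal consonant — surfaces as [ã] (rule 1).
/m/ (between /a/ and /l/) is unaffected → [m].
/l/ (between /m/ and /e/): rule 2 targets it, but not word-finally or immediately before a consonant → unchanged [l].
/e/ — between /l/ and /l/; rule 1 does not apply here → [e].
/l/ — between /e/ and /k/, word-finally or immediately before a consonant — surfaces as [ɫ] (rule 2).
/k/ (between /l/ and /u/): no rule targets it → [k].
/u/ — word-final; rule 1 does not apply here → [u].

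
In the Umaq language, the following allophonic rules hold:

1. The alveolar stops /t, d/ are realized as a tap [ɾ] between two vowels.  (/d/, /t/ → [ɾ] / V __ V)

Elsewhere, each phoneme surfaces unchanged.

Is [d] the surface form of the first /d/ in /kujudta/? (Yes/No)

/d/ (between /u/ and /t/): rule 1 targets it, but not between two vowels → unchanged [d].
The actual realization is [d], which matches [d].

Yes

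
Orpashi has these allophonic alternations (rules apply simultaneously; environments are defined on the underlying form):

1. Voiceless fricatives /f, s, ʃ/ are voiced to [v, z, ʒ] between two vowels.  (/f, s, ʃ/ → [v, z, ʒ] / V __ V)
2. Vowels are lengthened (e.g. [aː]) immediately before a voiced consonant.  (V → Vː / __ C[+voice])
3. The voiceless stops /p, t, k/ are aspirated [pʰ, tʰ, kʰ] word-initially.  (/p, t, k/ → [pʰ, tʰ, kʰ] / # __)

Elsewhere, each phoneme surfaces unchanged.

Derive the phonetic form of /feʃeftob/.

[feʒeftoːb]

/f/ (word-initial) is in the target of rule 1 but the environment (between two vowels) is not met → [f].
/e/ (between /f/ and /ʃ/): rule 2 targets it, but not before a voiced consonant → unchanged [e].
/ʃ/ meets the environment for rule 1 (between two vowels) → [ʒ].
/e/ (between /ʃ/ and /f/) is in the target of rule 2 but the environment (before a voiced consonant) is not met → [e].
/f/ (between /e/ and /t/): rule 1 targets it, but not between two vowels → unchanged [f].
/t/ — between /f/ and /o/; rule 3 does not apply here → [t].
/o/ (between /t/ and /b/): before a voiced consonant, so rule 2 applies → [oː].
/b/ stays [b].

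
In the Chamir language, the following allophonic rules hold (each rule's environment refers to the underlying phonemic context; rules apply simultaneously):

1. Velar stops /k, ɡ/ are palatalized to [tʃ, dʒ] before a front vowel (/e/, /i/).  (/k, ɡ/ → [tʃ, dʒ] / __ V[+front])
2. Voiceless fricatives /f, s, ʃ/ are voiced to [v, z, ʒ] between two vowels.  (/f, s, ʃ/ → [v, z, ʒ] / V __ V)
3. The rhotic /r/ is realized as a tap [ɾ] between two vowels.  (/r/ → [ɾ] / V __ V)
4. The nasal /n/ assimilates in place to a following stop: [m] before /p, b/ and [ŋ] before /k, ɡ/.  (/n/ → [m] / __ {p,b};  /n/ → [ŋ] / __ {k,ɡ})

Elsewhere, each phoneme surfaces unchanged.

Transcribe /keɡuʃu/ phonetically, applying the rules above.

/k/ (word-initial): before a front vowel, so rule 1 applies → [tʃ].
/e/ — not in any rule's target class → [e].
/ɡ/ — between /e/ and /u/; rule 1 does not apply here → [ɡ].
/u/ (between /ɡ/ and /ʃ/) is unaffected → [u].
/ʃ/ meets the environment for rule 2 (between two vowels) → [ʒ].
/u/ stays [u].

[tʃeɡuʒu]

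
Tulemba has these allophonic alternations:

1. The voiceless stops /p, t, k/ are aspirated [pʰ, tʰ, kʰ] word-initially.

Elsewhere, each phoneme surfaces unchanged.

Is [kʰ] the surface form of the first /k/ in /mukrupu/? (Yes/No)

/k/ (between /u/ and /r/) fails the environment for rule 1, so it stays [k].
The actual realization is [k], not [kʰ].

No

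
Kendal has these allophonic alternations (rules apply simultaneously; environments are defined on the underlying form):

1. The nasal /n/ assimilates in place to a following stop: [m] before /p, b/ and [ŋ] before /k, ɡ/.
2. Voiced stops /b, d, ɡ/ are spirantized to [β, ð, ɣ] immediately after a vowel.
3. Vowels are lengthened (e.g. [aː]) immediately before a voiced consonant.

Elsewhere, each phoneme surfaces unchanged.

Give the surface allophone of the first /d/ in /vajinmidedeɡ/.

/d/ (between /i/ and /e/) occurs immediately after a vowel → [ð] by rule 2.

[ð]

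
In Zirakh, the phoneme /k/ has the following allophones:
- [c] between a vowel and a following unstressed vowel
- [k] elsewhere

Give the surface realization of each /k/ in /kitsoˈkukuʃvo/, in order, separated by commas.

[k], [k], [c]

Occurrence 1 (position 1): no conditioning environment matches → elsewhere allophone [k].
Occurrence 2 (position 6): no conditioning environment matches → elsewhere allophone [k].
Occurrence 3 (position 8): between a vowel and a following unstressed vowel → [c].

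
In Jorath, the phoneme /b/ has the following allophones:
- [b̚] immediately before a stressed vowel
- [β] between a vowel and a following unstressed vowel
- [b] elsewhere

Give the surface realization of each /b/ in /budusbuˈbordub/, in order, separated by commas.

[b], [b], [b̚], [b]

Occurrence 1 (position 1): no conditioning environment matches → elsewhere allophone [b].
Occurrence 2 (position 6): no conditioning environment matches → elsewhere allophone [b].
Occurrence 3 (position 8): immediately before a stressed vowel → [b̚].
Occurrence 4 (position 13): no conditioning environment matches → elsewhere allophone [b].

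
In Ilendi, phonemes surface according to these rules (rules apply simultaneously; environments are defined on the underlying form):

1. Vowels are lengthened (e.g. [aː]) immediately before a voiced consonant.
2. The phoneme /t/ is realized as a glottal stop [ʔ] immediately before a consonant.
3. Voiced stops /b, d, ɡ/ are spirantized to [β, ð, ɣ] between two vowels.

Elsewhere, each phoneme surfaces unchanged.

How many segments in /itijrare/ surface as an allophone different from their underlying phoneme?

2

Segments that undergo a rule: /i/ → [iː] (rule 1); /a/ → [aː] (rule 1).
All other segments surface unchanged.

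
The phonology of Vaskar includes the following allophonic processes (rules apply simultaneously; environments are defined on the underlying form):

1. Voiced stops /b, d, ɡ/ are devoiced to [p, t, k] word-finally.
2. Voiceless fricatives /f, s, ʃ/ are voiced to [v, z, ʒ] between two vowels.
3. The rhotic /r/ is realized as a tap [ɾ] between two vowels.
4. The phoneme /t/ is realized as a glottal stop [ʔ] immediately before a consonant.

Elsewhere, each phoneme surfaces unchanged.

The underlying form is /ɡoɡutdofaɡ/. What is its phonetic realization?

[ɡoɡuʔdovak]

/ɡ/ — word-initial; rule 1 does not apply here → [ɡ].
/ɡ/ (between /o/ and /u/): rule 1 targets it, but not word-finally → unchanged [ɡ].
/t/ (between /u/ and /d/): immediately before a consonant, so rule 4 applies → [ʔ].
/d/ (between /t/ and /o/): rule 1 targets it, but not word-finally → unchanged [d].
Rule 2 applies to /f/ (between /o/ and /a/: between two vowels) → [v].
/ɡ/ — word-final, word-finally — surfaces as [k] (rule 1).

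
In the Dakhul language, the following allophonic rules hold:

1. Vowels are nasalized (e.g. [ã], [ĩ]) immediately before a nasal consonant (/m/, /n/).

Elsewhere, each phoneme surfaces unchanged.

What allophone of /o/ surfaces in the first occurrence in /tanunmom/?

[õ]

Rule 1 applies to /o/ (between /m/ and /m/: before a nasal consonant) → [õ].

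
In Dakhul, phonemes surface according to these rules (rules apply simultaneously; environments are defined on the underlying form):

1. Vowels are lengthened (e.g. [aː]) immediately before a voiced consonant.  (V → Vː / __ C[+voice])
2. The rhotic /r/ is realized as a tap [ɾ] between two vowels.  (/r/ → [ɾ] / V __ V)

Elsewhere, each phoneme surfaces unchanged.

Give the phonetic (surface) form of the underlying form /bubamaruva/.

[buːbaːmaːɾuːva]

/b/ stays [b].
/u/ — between /b/ and /b/, before a voiced consonant — surfaces as [uː] (rule 1).
/b/ stays [b].
/a/ (between /b/ and /m/) occurs before a voiced consonant → [aː] by rule 1.
/m/ — not in any rule's target class → [m].
/a/ (between /m/ and /r/): before a voiced consonant, so rule 1 applies → [aː].
/r/ (between /a/ and /u/) occurs between two vowels → [ɾ] by rule 2.
/u/ — between /r/ and /v/, before a voiced consonant — surfaces as [uː] (rule 1).
/v/ — not in any rule's target class → [v].
/a/ (word-final) is in the target of rule 1 but the environment (before a voiced consonant) is not met → [a].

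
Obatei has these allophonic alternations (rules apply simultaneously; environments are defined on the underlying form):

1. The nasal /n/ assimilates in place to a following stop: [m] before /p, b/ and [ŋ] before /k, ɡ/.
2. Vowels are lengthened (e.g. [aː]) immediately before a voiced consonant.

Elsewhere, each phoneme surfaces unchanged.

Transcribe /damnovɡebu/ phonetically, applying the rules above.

[daːmnoːvɡeːbu]

/d/ stays [d].
/a/ — between /d/ and /m/, before a voiced consonant — surfaces as [aː] (rule 2).
/m/ (between /a/ and /n/) is unaffected → [m].
/n/ (between /m/ and /o/) is in the target of rule 1 but the environment (before a labial or velar stop) is not met → [n].
/o/ — between /n/ and /v/, before a voiced consonant — surfaces as [oː] (rule 2).
/v/ stays [v].
/ɡ/ (between /v/ and /e/) is unaffected → [ɡ].
/e/ meets the environment for rule 2 (before a voiced consonant) → [eː].
/b/ — not in any rule's target class → [b].
/u/ (word-final): rule 2 targets it, but not before a voiced consonant → unchanged [u].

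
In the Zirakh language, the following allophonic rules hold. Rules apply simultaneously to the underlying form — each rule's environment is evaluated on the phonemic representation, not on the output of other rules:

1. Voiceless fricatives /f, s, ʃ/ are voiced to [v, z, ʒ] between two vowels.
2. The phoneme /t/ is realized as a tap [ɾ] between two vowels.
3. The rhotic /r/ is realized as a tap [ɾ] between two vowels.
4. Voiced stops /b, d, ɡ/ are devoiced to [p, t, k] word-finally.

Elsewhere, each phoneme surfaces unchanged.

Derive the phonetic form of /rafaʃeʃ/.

[ravaʒeʃ]

/r/ (word-initial): rule 3 targets it, but not between two vowels → unchanged [r].
/a/ (between /r/ and /f/) is unaffected → [a].
Rule 1 applies to /f/ (between /a/ and /a/: between two vowels) → [v].
/a/ — not in any rule's target class → [a].
/ʃ/ meets the environment for rule 1 (between two vowels) → [ʒ].
/e/ — not in any rule's target class → [e].
/ʃ/ — word-final; rule 1 does not apply here → [ʃ].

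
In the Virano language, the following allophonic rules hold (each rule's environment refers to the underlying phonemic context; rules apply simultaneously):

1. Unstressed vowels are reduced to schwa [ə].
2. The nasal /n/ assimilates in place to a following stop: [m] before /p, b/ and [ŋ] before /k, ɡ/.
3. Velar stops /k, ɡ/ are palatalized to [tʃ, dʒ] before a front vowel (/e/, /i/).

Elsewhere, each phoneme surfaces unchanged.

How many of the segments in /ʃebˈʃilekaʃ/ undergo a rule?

Segments that undergo a rule: /e/ → [ə] (rule 1); /e/ → [ə] (rule 1); /a/ → [ə] (rule 1).
All other segments surface unchanged.

3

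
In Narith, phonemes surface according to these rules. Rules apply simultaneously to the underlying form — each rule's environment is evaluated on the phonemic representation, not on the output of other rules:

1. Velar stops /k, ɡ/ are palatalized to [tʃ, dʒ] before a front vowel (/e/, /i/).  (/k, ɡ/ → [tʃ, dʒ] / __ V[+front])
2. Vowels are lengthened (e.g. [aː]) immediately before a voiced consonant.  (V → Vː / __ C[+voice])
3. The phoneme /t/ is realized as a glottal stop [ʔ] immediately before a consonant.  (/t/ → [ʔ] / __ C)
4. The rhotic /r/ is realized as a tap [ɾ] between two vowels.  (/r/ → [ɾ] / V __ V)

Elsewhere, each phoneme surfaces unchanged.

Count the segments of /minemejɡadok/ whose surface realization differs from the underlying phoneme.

4

Segments that undergo a rule: /i/ → [iː] (rule 2); /e/ → [eː] (rule 2); /e/ → [eː] (rule 2); /a/ → [aː] (rule 2).
All other segments surface unchanged.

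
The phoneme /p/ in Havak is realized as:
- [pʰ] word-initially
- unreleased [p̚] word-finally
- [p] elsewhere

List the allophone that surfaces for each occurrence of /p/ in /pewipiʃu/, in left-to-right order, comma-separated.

Occurrence 1 (position 1): word-initially → [pʰ].
Occurrence 2 (position 5): no conditioning environment matches → elsewhere allophone [p].

[pʰ], [p]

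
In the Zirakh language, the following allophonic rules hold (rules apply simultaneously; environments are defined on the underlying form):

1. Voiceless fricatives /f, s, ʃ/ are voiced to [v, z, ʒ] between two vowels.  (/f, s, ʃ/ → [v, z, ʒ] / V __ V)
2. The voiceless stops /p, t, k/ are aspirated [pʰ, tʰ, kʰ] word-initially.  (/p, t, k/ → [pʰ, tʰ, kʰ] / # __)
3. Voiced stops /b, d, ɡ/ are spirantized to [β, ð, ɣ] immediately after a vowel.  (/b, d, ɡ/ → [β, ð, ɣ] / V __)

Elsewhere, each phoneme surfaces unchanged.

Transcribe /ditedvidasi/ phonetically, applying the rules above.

/d/ (word-initial) is in the target of rule 3 but the environment (immediately after a vowel) is not met → [d].
/i/ — not in any rule's target class → [i].
/t/ (between /i/ and /e/): rule 2 targets it, but not word-initially → unchanged [t].
/e/ — not in any rule's target class → [e].
/d/ (between /e/ and /v/): immediately after a vowel, so rule 3 applies → [ð].
/v/ stays [v].
/i/ (between /v/ and /d/): no rule targets it → [i].
/d/ — between /i/ and /a/, immediately after a vowel — surfaces as [ð] (rule 3).
/a/ — not in any rule's target class → [a].
/s/ meets the environment for rule 1 (between two vowels) → [z].
/i/ (word-final): no rule targets it → [i].

[diteðviðazi]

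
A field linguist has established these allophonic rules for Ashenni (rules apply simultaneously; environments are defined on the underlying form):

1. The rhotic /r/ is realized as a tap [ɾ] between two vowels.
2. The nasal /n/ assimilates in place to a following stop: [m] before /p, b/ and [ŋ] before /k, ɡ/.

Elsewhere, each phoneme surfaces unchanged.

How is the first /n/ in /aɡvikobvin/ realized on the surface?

/n/ (word-final) is in the target of rule 2 but the environment (before a labial or velar stop) is not met → [n].

[n]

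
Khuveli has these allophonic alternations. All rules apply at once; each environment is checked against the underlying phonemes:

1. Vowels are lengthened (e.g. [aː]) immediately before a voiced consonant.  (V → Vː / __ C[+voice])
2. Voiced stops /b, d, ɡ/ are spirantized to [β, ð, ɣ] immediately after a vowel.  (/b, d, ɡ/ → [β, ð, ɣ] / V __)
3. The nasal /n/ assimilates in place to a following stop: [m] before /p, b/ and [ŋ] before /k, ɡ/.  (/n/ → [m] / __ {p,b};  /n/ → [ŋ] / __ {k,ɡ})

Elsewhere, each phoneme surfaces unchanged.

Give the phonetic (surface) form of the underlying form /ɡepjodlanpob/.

/ɡ/ (word-initial) fails the environment for rule 2, so it stays [ɡ].
/e/ — between /ɡ/ and /p/; rule 1 does not apply here → [e].
/o/ — between /j/ and /d/, before a voiced consonant — surfaces as [oː] (rule 1).
/d/ (between /o/ and /l/) occurs immediately after a vowel → [ð] by rule 2.
/a/ — between /l/ and /n/, before a voiced consonant — surfaces as [aː] (rule 1).
/n/ meets the environment for rule 3 (before a labial or velar stop) → [m].
/o/ meets the environment for rule 1 (before a voiced consonant) → [oː].
/b/ (word-final): immediately after a vowel, so rule 2 applies → [β].

[ɡepjoːðlaːmpoːβ]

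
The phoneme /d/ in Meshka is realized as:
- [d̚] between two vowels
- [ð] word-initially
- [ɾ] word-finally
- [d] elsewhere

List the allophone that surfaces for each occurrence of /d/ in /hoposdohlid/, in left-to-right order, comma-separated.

[d], [ɾ]

Occurrence 1 (position 6): no conditioning environment matches → elsewhere allophone [d].
Occurrence 2 (position 11): word-finally → [ɾ].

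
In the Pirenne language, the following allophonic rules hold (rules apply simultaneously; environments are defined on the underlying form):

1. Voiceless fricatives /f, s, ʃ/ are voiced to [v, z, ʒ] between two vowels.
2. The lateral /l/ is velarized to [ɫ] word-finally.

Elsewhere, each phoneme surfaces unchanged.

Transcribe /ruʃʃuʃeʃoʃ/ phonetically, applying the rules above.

/r/ — not in any rule's target class → [r].
/u/ (between /r/ and /ʃ/) is unaffected → [u].
/ʃ/ (between /u/ and /ʃ/): rule 1 targets it, but not between two vowels → unchanged [ʃ].
/ʃ/ (between /ʃ/ and /u/): rule 1 targets it, but not between two vowels → unchanged [ʃ].
/u/ — not in any rule's target class → [u].
/ʃ/ meets the environment for rule 1 (between two vowels) → [ʒ].
/e/ stays [e].
/ʃ/ — between /e/ and /o/, between two vowels — surfaces as [ʒ] (rule 1).
/o/ (between /ʃ/ and /ʃ/): no rule targets it → [o].
/ʃ/ (word-final) is in the target of rule 1 but the environment (between two vowels) is not met → [ʃ].

[ruʃʃuʒeʒoʃ]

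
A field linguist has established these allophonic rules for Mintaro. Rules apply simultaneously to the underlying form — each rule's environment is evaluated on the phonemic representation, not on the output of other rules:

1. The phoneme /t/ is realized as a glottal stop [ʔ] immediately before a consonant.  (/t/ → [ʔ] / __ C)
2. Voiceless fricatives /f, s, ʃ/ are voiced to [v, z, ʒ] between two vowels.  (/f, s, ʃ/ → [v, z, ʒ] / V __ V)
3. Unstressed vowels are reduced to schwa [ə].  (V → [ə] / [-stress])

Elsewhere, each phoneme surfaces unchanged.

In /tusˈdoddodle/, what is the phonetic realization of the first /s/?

[s]

/s/ (between /u/ and /d/): rule 2 targets it, but not between two vowels → unchanged [s].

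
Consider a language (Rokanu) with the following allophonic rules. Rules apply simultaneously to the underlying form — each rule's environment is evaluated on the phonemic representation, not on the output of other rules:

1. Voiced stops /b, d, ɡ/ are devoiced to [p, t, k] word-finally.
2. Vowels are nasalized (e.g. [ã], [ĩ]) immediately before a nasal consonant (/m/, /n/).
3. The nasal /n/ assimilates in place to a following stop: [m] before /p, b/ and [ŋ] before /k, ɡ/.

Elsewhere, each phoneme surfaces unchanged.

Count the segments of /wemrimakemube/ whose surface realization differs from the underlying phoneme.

Segments that undergo a rule: /e/ → [ẽ] (rule 2); /i/ → [ĩ] (rule 2); /e/ → [ẽ] (rule 2).
All other segments surface unchanged.

3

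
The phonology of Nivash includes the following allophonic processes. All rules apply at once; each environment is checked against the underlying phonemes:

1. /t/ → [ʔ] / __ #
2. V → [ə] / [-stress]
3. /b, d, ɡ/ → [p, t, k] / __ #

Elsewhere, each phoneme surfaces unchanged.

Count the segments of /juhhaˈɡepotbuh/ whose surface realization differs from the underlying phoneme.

Segments that undergo a rule: /u/ → [ə] (rule 2); /a/ → [ə] (rule 2); /o/ → [ə] (rule 2); /u/ → [ə] (rule 2).
All other segments surface unchanged.

4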